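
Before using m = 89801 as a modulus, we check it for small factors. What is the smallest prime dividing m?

89801 is odd.
Digit sum 26, not divisible by 3.
Ends in 1: not divisible by 5.
7: 89801 = 7·12828 + 5
11: 89801 = 11·8163 + 8
13: 89801 = 13·6907 + 10
17: 89801 = 17·5282 + 7
19: 89801 = 19·4726 + 7
23: 89801 = 23·3904 + 9
29: 89801 = 29·3096 + 17
31: 89801 = 31·2896 + 25
37: 89801 = 37·2427 + 2
41: 89801 = 41·2190 + 11
43: 89801 = 43·2088 + 17
47: 89801 = 47·1910 + 31
53: 89801 = 53·1694 + 19
59: 89801 = 59·1522 + 3
61: 89801 = 61·1472 + 9
67: 89801 = 67·1340 + 21
71: 89801 = 71·1264 + 57
73: 89801 = 73·1230 + 11
79: 89801 = 79·1136 + 57
83: 89801 = 83·1081 + 78
89: 89801 = 89·1009

89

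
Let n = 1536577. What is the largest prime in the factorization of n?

97

1536577 = 7 · 219511
219511 = 31 · 7081
7081 = 73 · 97
97 is prime.
So 1536577 = 7 · 31 · 73 · 97; the largest prime factor is 97.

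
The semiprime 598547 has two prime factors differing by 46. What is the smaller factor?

751

Since p = q + 46, we have 598547 = q(q + 46), so q² + 46q − 598547 = 0.
Discriminant: 46² + 4·598547 = 2116 + 2394188 = 2396304; √2396304 = 1548.
q = (−46 + 1548)/2 = 751, and p = q + 46 = 797.
Check: 751 · 797 = 598547.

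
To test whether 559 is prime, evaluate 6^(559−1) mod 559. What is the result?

259

6^1 ≡ 6 (mod 559)
6^2 ≡ 6^2 = 36 ≡ 36 (mod 559)
6^4 ≡ 36^2 = 1296 ≡ 178 (mod 559)
6^8 ≡ 178^2 = 31684 ≡ 380 (mod 559)
6^16 ≡ 380^2 = 144400 ≡ 178 (mod 559)
6^32 ≡ 178^2 = 31684 ≡ 380 (mod 559)
6^64 ≡ 380^2 = 144400 ≡ 178 (mod 559)
6^128 ≡ 178^2 = 31684 ≡ 380 (mod 559)
6^256 ≡ 380^2 = 144400 ≡ 178 (mod 559)
6^512 ≡ 178^2 = 31684 ≡ 380 (mod 559)
558 = 512 + 32 + 8 + 4 + 2 in binary powers of 2.
So 6^558 ≡ 380 · 380 · 380 · 178 · 36 ≡ 259 (mod 559).
Since 259 ≠ 1, base 6 is a Fermat witness: 559 is composite.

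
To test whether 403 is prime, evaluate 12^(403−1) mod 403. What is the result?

66

12^1 ≡ 12 (mod 403)
12^2 ≡ 12^2 = 144 ≡ 144 (mod 403)
12^4 ≡ 144^2 = 20736 ≡ 183 (mod 403)
12^8 ≡ 183^2 = 33489 ≡ 40 (mod 403)
12^16 ≡ 40^2 = 1600 ≡ 391 (mod 403)
12^32 ≡ 391^2 = 152881 ≡ 144 (mod 403)
12^64 ≡ 144^2 = 20736 ≡ 183 (mod 403)
12^128 ≡ 183^2 = 33489 ≡ 40 (mod 403)
12^256 ≡ 40^2 = 1600 ≡ 391 (mod 403)
402 = 256 + 128 + 16 + 2 in binary powers of 2.
So 12^402 ≡ 391 · 40 · 391 · 144 ≡ 66 (mod 403).
Since 66 ≠ 1, base 12 is a Fermat witness: 403 is composite.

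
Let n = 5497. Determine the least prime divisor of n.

5497 is odd.
Digit sum 25, not divisible by 3.
Ends in 7: not divisible by 5.
7: 5497 = 7·785 + 2
11: 5497 = 11·499 + 8
13: 5497 = 13·422 + 11
17: 5497 = 17·323 + 6
19: 5497 = 19·289 + 6
23: 5497 = 23·239

23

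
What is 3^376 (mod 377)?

3^1 ≡ 3 (mod 377)
3^2 ≡ 3^2 = 9 ≡ 9 (mod 377)
3^4 ≡ 9^2 = 81 ≡ 81 (mod 377)
3^8 ≡ 81^2 = 6561 ≡ 152 (mod 377)
3^16 ≡ 152^2 = 23104 ≡ 107 (mod 377)
3^32 ≡ 107^2 = 11449 ≡ 139 (mod 377)
3^64 ≡ 139^2 = 19321 ≡ 94 (mod 377)
3^128 ≡ 94^2 = 8836 ≡ 165 (mod 377)
3^256 ≡ 165^2 = 27225 ≡ 81 (mod 377)
376 = 256 + 64 + 32 + 16 + 8 in binary powers of 2.
So 3^376 ≡ 81 · 94 · 139 · 107 · 152 ≡ 16 (mod 377).
Since 16 ≠ 1, base 3 is a Fermat witness: 377 is composite.

16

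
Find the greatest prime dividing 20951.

73

20951 = 7 · 2993
2993 = 41 · 73
73 is prime.
So 20951 = 7 · 41 · 73; the largest prime factor is 73.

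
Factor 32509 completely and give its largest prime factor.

59

32509 = 19 · 1711
1711 = 29 · 59
59 is prime.
So 32509 = 19 · 29 · 59; the largest prime factor is 59.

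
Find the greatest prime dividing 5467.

5467 = 7 · 781
781 = 11 · 71
71 is prime.
So 5467 = 7 · 11 · 71; the largest prime factor is 71.

71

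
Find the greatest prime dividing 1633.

71

1633 = 23 · 71
71 is prime.
So 1633 = 23 · 71; the largest prime factor is 71.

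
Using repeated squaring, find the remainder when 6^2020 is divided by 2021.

6^1 ≡ 6 (mod 2021)
6^2 ≡ 6^2 = 36 ≡ 36 (mod 2021)
6^4 ≡ 36^2 = 1296 ≡ 1296 (mod 2021)
6^8 ≡ 1296^2 = 1679616 ≡ 165 (mod 2021)
6^16 ≡ 165^2 = 27225 ≡ 952 (mod 2021)
6^32 ≡ 952^2 = 906304 ≡ 896 (mod 2021)
6^64 ≡ 896^2 = 802816 ≡ 479 (mod 2021)
6^128 ≡ 479^2 = 229441 ≡ 1068 (mod 2021)
6^256 ≡ 1068^2 = 1140624 ≡ 780 (mod 2021)
6^512 ≡ 780^2 = 608400 ≡ 79 (mod 2021)
6^1024 ≡ 79^2 = 6241 ≡ 178 (mod 2021)
2020 = 1024 + 512 + 256 + 128 + 64 + 32 + 4 in binary powers of 2.
So 6^2020 ≡ 178 · 79 · 780 · 1068 · 479 · 896 · 1296 ≡ 1511 (mod 2021).
Since 1511 ≠ 1, base 6 is a Fermat witness: 2021 is composite.

1511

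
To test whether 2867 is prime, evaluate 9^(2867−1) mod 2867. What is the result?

9^1 ≡ 9 (mod 2867)
9^2 ≡ 9^2 = 81 ≡ 81 (mod 2867)
9^4 ≡ 81^2 = 6561 ≡ 827 (mod 2867)
9^8 ≡ 827^2 = 683929 ≡ 1583 (mod 2867)
9^16 ≡ 1583^2 = 2505889 ≡ 131 (mod 2867)
9^32 ≡ 131^2 = 17161 ≡ 2826 (mod 2867)
9^64 ≡ 2826^2 = 7986276 ≡ 1681 (mod 2867)
9^128 ≡ 1681^2 = 2825761 ≡ 1766 (mod 2867)
9^256 ≡ 1766^2 = 3118756 ≡ 2327 (mod 2867)
9^512 ≡ 2327^2 = 5414929 ≡ 2033 (mod 2867)
9^1024 ≡ 2033^2 = 4133089 ≡ 1742 (mod 2867)
9^2048 ≡ 1742^2 = 3034564 ≡ 1278 (mod 2867)
2866 = 2048 + 512 + 256 + 32 + 16 + 2 in binary powers of 2.
So 9^2866 ≡ 1278 · 2033 · 2327 · 2826 · 131 · 81 ≡ 619 (mod 2867).
Since 619 ≠ 1, base 9 is a Fermat witness: 2867 is composite.

619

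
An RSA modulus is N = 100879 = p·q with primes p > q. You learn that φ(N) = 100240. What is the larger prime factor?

359

φ(n) = (p−1)(q−1) = n − (p+q) + 1, so p + q = 100879 − 100240 + 1 = 640.
p and q are the roots of t² − 640t + 100879 = 0.
Discriminant: 640² − 4·100879 = 409600 − 403516 = 6084; √6084 = 78.
q = (640 − 78)/2 = 281, p = (640 + 78)/2 = 359.
Check: 281 · 359 = 100879.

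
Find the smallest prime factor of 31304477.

67

31304477 is odd.
Digit sum 29, not divisible by 3.
Ends in 7: not divisible by 5.
7: 31304477 = 7·4472068 + 1
11: 31304477 = 11·2845861 + 6
13: 31304477 = 13·2408036 + 9
17: 31304477 = 17·1841439 + 14
19: 31304477 = 19·1647604 + 1
23: 31304477 = 23·1361064 + 5
29: 31304477 = 29·1079464 + 21
31: 31304477 = 31·1009821 + 26
37: 31304477 = 37·846066 + 35
41: 31304477 = 41·763523 + 34
43: 31304477 = 43·728011 + 4
47: 31304477 = 47·666052 + 33
53: 31304477 = 53·590650 + 27
59: 31304477 = 59·530584 + 21
61: 31304477 = 61·513188 + 9
67: 31304477 = 67·467231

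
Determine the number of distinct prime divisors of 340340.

340340 = 2^2 · 85085
85085 = 5 · 17017
17017 = 7 · 2431
2431 = 11 · 221
221 = 13 · 17
340340 = 2^2 · 5 · 7 · 11 · 13 · 17, which has 6 distinct prime factors.

6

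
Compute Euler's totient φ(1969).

Factor: 1969 = 11 · 179.
φ(1969) = (11−1) · (179−1) = 10 · 178 = 1780.

1780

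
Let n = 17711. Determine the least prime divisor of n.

89

17711 is odd.
Digit sum 17, not divisible by 3.
Ends in 1: not divisible by 5.
7: 17711 = 7·2530 + 1
11: 17711 = 11·1610 + 1
13: 17711 = 13·1362 + 5
17: 17711 = 17·1041 + 14
19: 17711 = 19·932 + 3
23: 17711 = 23·770 + 1
29: 17711 = 29·610 + 21
31: 17711 = 31·571 + 10
37: 17711 = 37·478 + 25
41: 17711 = 41·431 + 40
43: 17711 = 43·411 + 38
47: 17711 = 47·376 + 39
53: 17711 = 53·334 + 9
59: 17711 = 59·300 + 11
61: 17711 = 61·290 + 21
67: 17711 = 67·264 + 23
71: 17711 = 71·249 + 32
73: 17711 = 73·242 + 45
79: 17711 = 79·224 + 15
83: 17711 = 83·213 + 32
89: 17711 = 89·199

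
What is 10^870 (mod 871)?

10^1 ≡ 10 (mod 871)
10^2 ≡ 10^2 = 100 ≡ 100 (mod 871)
10^4 ≡ 100^2 = 10000 ≡ 419 (mod 871)
10^8 ≡ 419^2 = 175561 ≡ 490 (mod 871)
10^16 ≡ 490^2 = 240100 ≡ 575 (mod 871)
10^32 ≡ 575^2 = 330625 ≡ 516 (mod 871)
10^64 ≡ 516^2 = 266256 ≡ 601 (mod 871)
10^128 ≡ 601^2 = 361201 ≡ 607 (mod 871)
10^256 ≡ 607^2 = 368449 ≡ 16 (mod 871)
10^512 ≡ 16^2 = 256 ≡ 256 (mod 871)
870 = 512 + 256 + 64 + 32 + 4 + 2 in binary powers of 2.
So 10^870 ≡ 256 · 16 · 601 · 516 · 419 · 100 ≡ 625 (mod 871).
Since 625 ≠ 1, base 10 is a Fermat witness: 871 is composite.

625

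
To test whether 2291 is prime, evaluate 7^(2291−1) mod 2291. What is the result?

7^1 ≡ 7 (mod 2291)
7^2 ≡ 7^2 = 49 ≡ 49 (mod 2291)
7^4 ≡ 49^2 = 2401 ≡ 110 (mod 2291)
7^8 ≡ 110^2 = 12100 ≡ 645 (mod 2291)
7^16 ≡ 645^2 = 416025 ≡ 1354 (mod 2291)
7^32 ≡ 1354^2 = 1833316 ≡ 516 (mod 2291)
7^64 ≡ 516^2 = 266256 ≡ 500 (mod 2291)
7^128 ≡ 500^2 = 250000 ≡ 281 (mod 2291)
7^256 ≡ 281^2 = 78961 ≡ 1067 (mod 2291)
7^512 ≡ 1067^2 = 1138489 ≡ 2153 (mod 2291)
7^1024 ≡ 2153^2 = 4635409 ≡ 716 (mod 2291)
7^2048 ≡ 716^2 = 512656 ≡ 1763 (mod 2291)
2290 = 2048 + 128 + 64 + 32 + 16 + 2 in binary powers of 2.
So 7^2290 ≡ 1763 · 281 · 500 · 516 · 1354 · 49 ≡ 1747 (mod 2291).
Since 1747 ≠ 1, base 7 is a Fermat witness: 2291 is composite.

1747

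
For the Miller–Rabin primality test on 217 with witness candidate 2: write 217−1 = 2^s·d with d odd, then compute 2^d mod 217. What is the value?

217 − 1 = 216 = 2^3 · 27, so d = 27.
2^1 ≡ 2 (mod 217)
2^2 ≡ 2^2 = 4 ≡ 4 (mod 217)
2^4 ≡ 4^2 = 16 ≡ 16 (mod 217)
2^8 ≡ 16^2 = 256 ≡ 39 (mod 217)
2^16 ≡ 39^2 = 1521 ≡ 2 (mod 217)
27 = 16 + 8 + 2 + 1 in binary powers of 2.
So 2^27 ≡ 2 · 39 · 4 · 2 ≡ 190 (mod 217).
Squaring chain: 190 → 78 → 8; never reaches −1, so base 2 is a Miller–Rabin witness that 217 is composite.

190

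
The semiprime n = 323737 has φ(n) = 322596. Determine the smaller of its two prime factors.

523

φ(n) = (p−1)(q−1) = n − (p+q) + 1, so p + q = 323737 − 322596 + 1 = 1142.
p and q are the roots of t² − 1142t + 323737 = 0.
Discriminant: 1142² − 4·323737 = 1304164 − 1294948 = 9216; √9216 = 96.
q = (1142 − 96)/2 = 523, p = (1142 + 96)/2 = 619.
Check: 523 · 619 = 323737.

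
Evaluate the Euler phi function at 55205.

Factor: 55205 = 5 · 61 · 181.
φ(55205) = (5−1) · (61−1) · (181−1) = 4 · 60 · 180 = 43200.

43200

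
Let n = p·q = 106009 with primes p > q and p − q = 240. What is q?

227

Since p = q + 240, we have 106009 = q(q + 240), so q² + 240q − 106009 = 0.
Discriminant: 240² + 4·106009 = 57600 + 424036 = 481636; √481636 = 694.
q = (−240 + 694)/2 = 227, and p = q + 240 = 467.
Check: 227 · 467 = 106009.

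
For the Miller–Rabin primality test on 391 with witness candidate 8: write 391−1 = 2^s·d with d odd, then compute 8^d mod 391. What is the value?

391 − 1 = 390 = 2^1 · 195, so d = 195.
8^1 ≡ 8 (mod 391)
8^2 ≡ 8^2 = 64 ≡ 64 (mod 391)
8^4 ≡ 64^2 = 4096 ≡ 186 (mod 391)
8^8 ≡ 186^2 = 34596 ≡ 188 (mod 391)
8^16 ≡ 188^2 = 35344 ≡ 154 (mod 391)
8^32 ≡ 154^2 = 23716 ≡ 256 (mod 391)
8^64 ≡ 256^2 = 65536 ≡ 239 (mod 391)
8^128 ≡ 239^2 = 57121 ≡ 35 (mod 391)
195 = 128 + 64 + 2 + 1 in binary powers of 2.
So 8^195 ≡ 35 · 239 · 64 · 8 ≡ 257 (mod 391).
Squaring chain: 257; never reaches −1, so base 8 is a Miller–Rabin witness that 391 is composite.

257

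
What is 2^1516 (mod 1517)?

2^1 ≡ 2 (mod 1517)
2^2 ≡ 2^2 = 4 ≡ 4 (mod 1517)
2^4 ≡ 4^2 = 16 ≡ 16 (mod 1517)
2^8 ≡ 16^2 = 256 ≡ 256 (mod 1517)
2^16 ≡ 256^2 = 65536 ≡ 305 (mod 1517)
2^32 ≡ 305^2 = 93025 ≡ 488 (mod 1517)
2^64 ≡ 488^2 = 238144 ≡ 1492 (mod 1517)
2^128 ≡ 1492^2 = 2226064 ≡ 625 (mod 1517)
2^256 ≡ 625^2 = 390625 ≡ 756 (mod 1517)
2^512 ≡ 756^2 = 571536 ≡ 1144 (mod 1517)
2^1024 ≡ 1144^2 = 1308736 ≡ 1082 (mod 1517)
1516 = 1024 + 256 + 128 + 64 + 32 + 8 + 4 in binary powers of 2.
So 2^1516 ≡ 1082 · 756 · 625 · 1492 · 488 · 256 · 16 ≡ 756 (mod 1517).
Since 756 ≠ 1, base 2 is a Fermat witness: 1517 is composite.

756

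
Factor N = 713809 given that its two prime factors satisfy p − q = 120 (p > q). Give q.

787

Since p = q + 120, we have 713809 = q(q + 120), so q² + 120q − 713809 = 0.
Discriminant: 120² + 4·713809 = 14400 + 2855236 = 2869636; √2869636 = 1694.
q = (−120 + 1694)/2 = 787, and p = q + 120 = 907.
Check: 787 · 907 = 713809.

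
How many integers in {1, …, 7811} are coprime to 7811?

Factor: 7811 = 73 · 107.
φ(7811) = (73−1) · (107−1) = 72 · 106 = 7632.

7632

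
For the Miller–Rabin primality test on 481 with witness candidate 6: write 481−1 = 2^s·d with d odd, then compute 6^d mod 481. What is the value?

481 − 1 = 480 = 2^5 · 15, so d = 15.
6^1 ≡ 6 (mod 481)
6^2 ≡ 6^2 = 36 ≡ 36 (mod 481)
6^4 ≡ 36^2 = 1296 ≡ 334 (mod 481)
6^8 ≡ 334^2 = 111556 ≡ 445 (mod 481)
15 = 8 + 4 + 2 + 1 in binary powers of 2.
So 6^15 ≡ 445 · 334 · 36 · 6 ≡ 216 (mod 481).
Squaring chain: 216 → 480 → 1 → 1 → 1; reaches −1, so base 6 does not prove 481 composite.

216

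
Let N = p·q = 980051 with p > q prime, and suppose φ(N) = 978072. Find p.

997

φ(n) = (p−1)(q−1) = n − (p+q) + 1, so p + q = 980051 − 978072 + 1 = 1980.
p and q are the roots of t² − 1980t + 980051 = 0.
Discriminant: 1980² − 4·980051 = 3920400 − 3920204 = 196; √196 = 14.
q = (1980 − 14)/2 = 983, p = (1980 + 14)/2 = 997.
Check: 983 · 997 = 980051.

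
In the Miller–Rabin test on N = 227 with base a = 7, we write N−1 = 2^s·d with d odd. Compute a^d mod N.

227 − 1 = 226 = 2^1 · 113, so d = 113.
7^1 ≡ 7 (mod 227)
7^2 ≡ 7^2 = 49 ≡ 49 (mod 227)
7^4 ≡ 49^2 = 2401 ≡ 131 (mod 227)
7^8 ≡ 131^2 = 17161 ≡ 136 (mod 227)
7^16 ≡ 136^2 = 18496 ≡ 109 (mod 227)
7^32 ≡ 109^2 = 11881 ≡ 77 (mod 227)
7^64 ≡ 77^2 = 5929 ≡ 27 (mod 227)
113 = 64 + 32 + 16 + 1 in binary powers of 2.
So 7^113 ≡ 27 · 77 · 109 · 7 ≡ 1 (mod 227).
Since 7^d ≡ 1 (mod 227), base 7 does not prove 227 composite.

1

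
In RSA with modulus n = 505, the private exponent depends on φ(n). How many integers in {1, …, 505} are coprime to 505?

400

Factor: 505 = 5 · 101.
φ(505) = (5−1) · (101−1) = 4 · 100 = 400.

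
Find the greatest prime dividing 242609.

83

242609 = 37 · 6557
6557 = 79 · 83
83 is prime.
So 242609 = 37 · 79 · 83; the largest prime factor is 83.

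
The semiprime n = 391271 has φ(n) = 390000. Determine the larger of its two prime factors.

φ(n) = (p−1)(q−1) = n − (p+q) + 1, so p + q = 391271 − 390000 + 1 = 1272.
p and q are the roots of t² − 1272t + 391271 = 0.
Discriminant: 1272² − 4·391271 = 1617984 − 1565084 = 52900; √52900 = 230.
q = (1272 − 230)/2 = 521, p = (1272 + 230)/2 = 751.
Check: 521 · 751 = 391271.

751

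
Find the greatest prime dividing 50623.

71

50623 = 23 · 2201
2201 = 31 · 71
71 is prime.
So 50623 = 23 · 31 · 71; the largest prime factor is 71.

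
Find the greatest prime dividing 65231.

43

65231 = 37 · 1763
1763 = 41 · 43
43 is prime.
So 65231 = 37 · 41 · 43; the largest prime factor is 43.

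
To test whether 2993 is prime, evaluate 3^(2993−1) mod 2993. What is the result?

1395

3^1 ≡ 3 (mod 2993)
3^2 ≡ 3^2 = 9 ≡ 9 (mod 2993)
3^4 ≡ 9^2 = 81 ≡ 81 (mod 2993)
3^8 ≡ 81^2 = 6561 ≡ 575 (mod 2993)
3^16 ≡ 575^2 = 330625 ≡ 1395 (mod 2993)
3^32 ≡ 1395^2 = 1946025 ≡ 575 (mod 2993)
3^64 ≡ 575^2 = 330625 ≡ 1395 (mod 2993)
3^128 ≡ 1395^2 = 1946025 ≡ 575 (mod 2993)
3^256 ≡ 575^2 = 330625 ≡ 1395 (mod 2993)
3^512 ≡ 1395^2 = 1946025 ≡ 575 (mod 2993)
3^1024 ≡ 575^2 = 330625 ≡ 1395 (mod 2993)
3^2048 ≡ 1395^2 = 1946025 ≡ 575 (mod 2993)
2992 = 2048 + 512 + 256 + 128 + 32 + 16 in binary powers of 2.
So 3^2992 ≡ 575 · 575 · 1395 · 575 · 575 · 1395 ≡ 1395 (mod 2993).
Since 1395 ≠ 1, base 3 is a Fermat witness: 2993 is composite.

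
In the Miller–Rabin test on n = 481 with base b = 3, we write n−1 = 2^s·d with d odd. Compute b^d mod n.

481 − 1 = 480 = 2^5 · 15, so d = 15.
3^1 ≡ 3 (mod 481)
3^2 ≡ 3^2 = 9 ≡ 9 (mod 481)
3^4 ≡ 9^2 = 81 ≡ 81 (mod 481)
3^8 ≡ 81^2 = 6561 ≡ 308 (mod 481)
15 = 8 + 4 + 2 + 1 in binary powers of 2.
So 3^15 ≡ 308 · 81 · 9 · 3 ≡ 196 (mod 481).
Squaring chain: 196 → 417 → 248 → 417 → 248; never reaches −1, so base 3 is a Miller–Rabin witness that 481 is composite.

196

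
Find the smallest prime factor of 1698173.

53

1698173 is odd.
Digit sum 35, not divisible by 3.
Ends in 3: not divisible by 5.
7: 1698173 = 7·242596 + 1
11: 1698173 = 11·154379 + 4
13: 1698173 = 13·130628 + 9
17: 1698173 = 17·99892 + 9
19: 1698173 = 19·89377 + 10
23: 1698173 = 23·73833 + 14
29: 1698173 = 29·58557 + 20
31: 1698173 = 31·54779 + 24
37: 1698173 = 37·45896 + 21
41: 1698173 = 41·41418 + 35
43: 1698173 = 43·39492 + 17
47: 1698173 = 47·36131 + 16
53: 1698173 = 53·32041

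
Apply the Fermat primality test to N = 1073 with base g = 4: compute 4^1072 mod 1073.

1069

4^1 ≡ 4 (mod 1073)
4^2 ≡ 4^2 = 16 ≡ 16 (mod 1073)
4^4 ≡ 16^2 = 256 ≡ 256 (mod 1073)
4^8 ≡ 256^2 = 65536 ≡ 83 (mod 1073)
4^16 ≡ 83^2 = 6889 ≡ 451 (mod 1073)
4^32 ≡ 451^2 = 203401 ≡ 604 (mod 1073)
4^64 ≡ 604^2 = 364816 ≡ 1069 (mod 1073)
4^128 ≡ 1069^2 = 1142761 ≡ 16 (mod 1073)
4^256 ≡ 16^2 = 256 ≡ 256 (mod 1073)
4^512 ≡ 256^2 = 65536 ≡ 83 (mod 1073)
4^1024 ≡ 83^2 = 6889 ≡ 451 (mod 1073)
1072 = 1024 + 32 + 16 in binary powers of 2.
So 4^1072 ≡ 451 · 604 · 451 ≡ 1069 (mod 1073).
Since 1069 ≠ 1, base 4 is a Fermat witness: 1073 is composite.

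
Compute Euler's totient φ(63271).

56160

Factor: 63271 = 13 · 31 · 157.
φ(63271) = (13−1) · (31−1) · (157−1) = 12 · 30 · 156 = 56160.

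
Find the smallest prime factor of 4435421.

4435421 is odd.
Digit sum 23, not divisible by 3.
Ends in 1: not divisible by 5.
7: 4435421 = 7·633631 + 4
11: 4435421 = 11·403220 + 1
13: 4435421 = 13·341186 + 3
17: 4435421 = 17·260907 + 2
19: 4435421 = 19·233443 + 4
23: 4435421 = 23·192844 + 9
29: 4435421 = 29·152945 + 16
31: 4435421 = 31·143078 + 3
37: 4435421 = 37·119876 + 9
41: 4435421 = 41·108181

41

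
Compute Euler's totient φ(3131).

3000

Factor: 3131 = 31 · 101.
φ(3131) = (31−1) · (101−1) = 30 · 100 = 3000.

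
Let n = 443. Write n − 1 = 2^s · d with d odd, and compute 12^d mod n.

1

443 − 1 = 442 = 2^1 · 221, so d = 221.
12^1 ≡ 12 (mod 443)
12^2 ≡ 12^2 = 144 ≡ 144 (mod 443)
12^4 ≡ 144^2 = 20736 ≡ 358 (mod 443)
12^8 ≡ 358^2 = 128164 ≡ 137 (mod 443)
12^16 ≡ 137^2 = 18769 ≡ 163 (mod 443)
12^32 ≡ 163^2 = 26569 ≡ 432 (mod 443)
12^64 ≡ 432^2 = 186624 ≡ 121 (mod 443)
12^128 ≡ 121^2 = 14641 ≡ 22 (mod 443)
221 = 128 + 64 + 16 + 8 + 4 + 1 in binary powers of 2.
So 12^221 ≡ 22 · 121 · 163 · 137 · 358 · 12 ≡ 1 (mod 443).
Since 12^d ≡ 1 (mod 443), base 12 does not prove 443 composite.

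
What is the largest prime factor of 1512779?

1512779 = 17 · 88987
88987 = 23 · 3869
3869 = 53 · 73
73 is prime.
So 1512779 = 17 · 23 · 53 · 73; the largest prime factor is 73.

73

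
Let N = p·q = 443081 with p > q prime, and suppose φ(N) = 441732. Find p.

φ(n) = (p−1)(q−1) = n − (p+q) + 1, so p + q = 443081 − 441732 + 1 = 1350.
p and q are the roots of t² − 1350t + 443081 = 0.
Discriminant: 1350² − 4·443081 = 1822500 − 1772324 = 50176; √50176 = 224.
q = (1350 − 224)/2 = 563, p = (1350 + 224)/2 = 787.
Check: 563 · 787 = 443081.

787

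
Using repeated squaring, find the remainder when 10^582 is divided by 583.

10^1 ≡ 10 (mod 583)
10^2 ≡ 10^2 = 100 ≡ 100 (mod 583)
10^4 ≡ 100^2 = 10000 ≡ 89 (mod 583)
10^8 ≡ 89^2 = 7921 ≡ 342 (mod 583)
10^16 ≡ 342^2 = 116964 ≡ 364 (mod 583)
10^32 ≡ 364^2 = 132496 ≡ 155 (mod 583)
10^64 ≡ 155^2 = 24025 ≡ 122 (mod 583)
10^128 ≡ 122^2 = 14884 ≡ 309 (mod 583)
10^256 ≡ 309^2 = 95481 ≡ 452 (mod 583)
10^512 ≡ 452^2 = 204304 ≡ 254 (mod 583)
582 = 512 + 64 + 4 + 2 in binary powers of 2.
So 10^582 ≡ 254 · 122 · 89 · 100 ≡ 386 (mod 583).
Since 386 ≠ 1, base 10 is a Fermat witness: 583 is composite.

386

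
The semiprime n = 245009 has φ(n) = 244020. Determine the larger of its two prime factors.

φ(n) = (p−1)(q−1) = n − (p+q) + 1, so p + q = 245009 − 244020 + 1 = 990.
p and q are the roots of t² − 990t + 245009 = 0.
Discriminant: 990² − 4·245009 = 980100 − 980036 = 64; √64 = 8.
q = (990 − 8)/2 = 491, p = (990 + 8)/2 = 499.
Check: 491 · 499 = 245009.

499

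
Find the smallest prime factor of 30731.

30731 is odd.
Digit sum 14, not divisible by 3.
Ends in 1: not divisible by 5.
7: 30731 = 7·4390 + 1
11: 30731 = 11·2793 + 8
13: 30731 = 13·2363 + 12
17: 30731 = 17·1807 + 12
19: 30731 = 19·1617 + 8
23: 30731 = 23·1336 + 3
29: 30731 = 29·1059 + 20
31: 30731 = 31·991 + 10
37: 30731 = 37·830 + 21
41: 30731 = 41·749 + 22
43: 30731 = 43·714 + 29
47: 30731 = 47·653 + 40
53: 30731 = 53·579 + 44
59: 30731 = 59·520 + 51
61: 30731 = 61·503 + 48
67: 30731 = 67·458 + 45
71: 30731 = 71·432 + 59
73: 30731 = 73·420 + 71
79: 30731 = 79·389

79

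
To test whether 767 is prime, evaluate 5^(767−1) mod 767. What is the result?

454

5^1 ≡ 5 (mod 767)
5^2 ≡ 5^2 = 25 ≡ 25 (mod 767)
5^4 ≡ 25^2 = 625 ≡ 625 (mod 767)
5^8 ≡ 625^2 = 390625 ≡ 222 (mod 767)
5^16 ≡ 222^2 = 49284 ≡ 196 (mod 767)
5^32 ≡ 196^2 = 38416 ≡ 66 (mod 767)
5^64 ≡ 66^2 = 4356 ≡ 521 (mod 767)
5^128 ≡ 521^2 = 271441 ≡ 690 (mod 767)
5^256 ≡ 690^2 = 476100 ≡ 560 (mod 767)
5^512 ≡ 560^2 = 313600 ≡ 664 (mod 767)
766 = 512 + 128 + 64 + 32 + 16 + 8 + 4 + 2 in binary powers of 2.
So 5^766 ≡ 664 · 690 · 521 · 66 · 196 · 222 · 625 · 25 ≡ 454 (mod 767).
Since 454 ≠ 1, base 5 is a Fermat witness: 767 is composite.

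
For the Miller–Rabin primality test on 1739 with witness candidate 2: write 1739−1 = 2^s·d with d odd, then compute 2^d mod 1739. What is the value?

1623

1739 − 1 = 1738 = 2^1 · 869, so d = 869.
2^1 ≡ 2 (mod 1739)
2^2 ≡ 2^2 = 4 ≡ 4 (mod 1739)
2^4 ≡ 4^2 = 16 ≡ 16 (mod 1739)
2^8 ≡ 16^2 = 256 ≡ 256 (mod 1739)
2^16 ≡ 256^2 = 65536 ≡ 1193 (mod 1739)
2^32 ≡ 1193^2 = 1423249 ≡ 747 (mod 1739)
2^64 ≡ 747^2 = 558009 ≡ 1529 (mod 1739)
2^128 ≡ 1529^2 = 2337841 ≡ 625 (mod 1739)
2^256 ≡ 625^2 = 390625 ≡ 1089 (mod 1739)
2^512 ≡ 1089^2 = 1185921 ≡ 1662 (mod 1739)
869 = 512 + 256 + 64 + 32 + 4 + 1 in binary powers of 2.
So 2^869 ≡ 1662 · 1089 · 1529 · 747 · 16 · 2 ≡ 1623 (mod 1739).
Squaring chain: 1623; never reaches −1, so base 2 is a Miller–Rabin witness that 1739 is composite.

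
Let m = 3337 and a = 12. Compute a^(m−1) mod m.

12^1 ≡ 12 (mod 3337)
12^2 ≡ 12^2 = 144 ≡ 144 (mod 3337)
12^4 ≡ 144^2 = 20736 ≡ 714 (mod 3337)
12^8 ≡ 714^2 = 509796 ≡ 2572 (mod 3337)
12^16 ≡ 2572^2 = 6615184 ≡ 1250 (mod 3337)
12^32 ≡ 1250^2 = 1562500 ≡ 784 (mod 3337)
12^64 ≡ 784^2 = 614656 ≡ 648 (mod 3337)
12^128 ≡ 648^2 = 419904 ≡ 2779 (mod 3337)
12^256 ≡ 2779^2 = 7722841 ≡ 1023 (mod 3337)
12^512 ≡ 1023^2 = 1046529 ≡ 2048 (mod 3337)
12^1024 ≡ 2048^2 = 4194304 ≡ 3032 (mod 3337)
12^2048 ≡ 3032^2 = 9193024 ≡ 2926 (mod 3337)
3336 = 2048 + 1024 + 256 + 8 in binary powers of 2.
So 12^3336 ≡ 2926 · 3032 · 1023 · 2572 ≡ 952 (mod 3337).
Since 952 ≠ 1, base 12 is a Fermat witness: 3337 is composite.

952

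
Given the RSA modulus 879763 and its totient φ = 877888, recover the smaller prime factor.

929

φ(n) = (p−1)(q−1) = n − (p+q) + 1, so p + q = 879763 − 877888 + 1 = 1876.
p and q are the roots of t² − 1876t + 879763 = 0.
Discriminant: 1876² − 4·879763 = 3519376 − 3519052 = 324; √324 = 18.
q = (1876 − 18)/2 = 929, p = (1876 + 18)/2 = 947.
Check: 929 · 947 = 879763.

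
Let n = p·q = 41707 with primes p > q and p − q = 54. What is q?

179

Since p = q + 54, we have 41707 = q(q + 54), so q² + 54q − 41707 = 0.
Discriminant: 54² + 4·41707 = 2916 + 166828 = 169744; √169744 = 412.
q = (−54 + 412)/2 = 179, and p = q + 54 = 233.
Check: 179 · 233 = 41707.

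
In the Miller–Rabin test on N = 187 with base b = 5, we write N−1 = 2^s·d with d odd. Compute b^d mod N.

37

187 − 1 = 186 = 2^1 · 93, so d = 93.
5^1 ≡ 5 (mod 187)
5^2 ≡ 5^2 = 25 ≡ 25 (mod 187)
5^4 ≡ 25^2 = 625 ≡ 64 (mod 187)
5^8 ≡ 64^2 = 4096 ≡ 169 (mod 187)
5^16 ≡ 169^2 = 28561 ≡ 137 (mod 187)
5^32 ≡ 137^2 = 18769 ≡ 69 (mod 187)
5^64 ≡ 69^2 = 4761 ≡ 86 (mod 187)
93 = 64 + 16 + 8 + 4 + 1 in binary powers of 2.
So 5^93 ≡ 86 · 137 · 169 · 64 · 5 ≡ 37 (mod 187).
Squaring chain: 37; never reaches −1, so base 5 is a Miller–Rabin witness that 187 is composite.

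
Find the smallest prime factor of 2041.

2041 is odd.
Digit sum 7, not divisible by 3.
Ends in 1: not divisible by 5.
7: 2041 = 7·291 + 4
11: 2041 = 11·185 + 6
13: 2041 = 13·157

13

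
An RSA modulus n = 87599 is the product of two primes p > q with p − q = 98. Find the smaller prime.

Since p = q + 98, we have 87599 = q(q + 98), so q² + 98q − 87599 = 0.
Discriminant: 98² + 4·87599 = 9604 + 350396 = 360000; √360000 = 600.
q = (−98 + 600)/2 = 251, and p = q + 98 = 349.
Check: 251 · 349 = 87599.

251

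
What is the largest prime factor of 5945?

41

5945 = 5 · 1189
1189 = 29 · 41
41 is prime.
So 5945 = 5 · 29 · 41; the largest prime factor is 41.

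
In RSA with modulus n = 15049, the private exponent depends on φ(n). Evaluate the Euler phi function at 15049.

14800

Factor: 15049 = 101 · 149.
φ(15049) = (101−1) · (149−1) = 100 · 148 = 14800.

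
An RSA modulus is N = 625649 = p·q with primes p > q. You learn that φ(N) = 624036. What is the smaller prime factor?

647

φ(n) = (p−1)(q−1) = n − (p+q) + 1, so p + q = 625649 − 624036 + 1 = 1614.
p and q are the roots of t² − 1614t + 625649 = 0.
Discriminant: 1614² − 4·625649 = 2604996 − 2502596 = 102400; √102400 = 320.
q = (1614 − 320)/2 = 647, p = (1614 + 320)/2 = 967.
Check: 647 · 967 = 625649.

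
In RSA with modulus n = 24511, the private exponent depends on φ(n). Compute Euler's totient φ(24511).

24192

Factor: 24511 = 127 · 193.
φ(24511) = (127−1) · (193−1) = 126 · 192 = 24192.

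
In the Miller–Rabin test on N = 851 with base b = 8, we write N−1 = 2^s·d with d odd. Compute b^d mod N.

541

851 − 1 = 850 = 2^1 · 425, so d = 425.
8^1 ≡ 8 (mod 851)
8^2 ≡ 8^2 = 64 ≡ 64 (mod 851)
8^4 ≡ 64^2 = 4096 ≡ 692 (mod 851)
8^8 ≡ 692^2 = 478864 ≡ 602 (mod 851)
8^16 ≡ 602^2 = 362404 ≡ 729 (mod 851)
8^32 ≡ 729^2 = 531441 ≡ 417 (mod 851)
8^64 ≡ 417^2 = 173889 ≡ 285 (mod 851)
8^128 ≡ 285^2 = 81225 ≡ 380 (mod 851)
8^256 ≡ 380^2 = 144400 ≡ 581 (mod 851)
425 = 256 + 128 + 32 + 8 + 1 in binary powers of 2.
So 8^425 ≡ 581 · 380 · 417 · 602 · 8 ≡ 541 (mod 851).
Squaring chain: 541; never reaches −1, so base 8 is a Miller–Rabin witness that 851 is composite.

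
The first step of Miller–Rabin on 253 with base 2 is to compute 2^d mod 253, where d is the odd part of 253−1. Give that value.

118

253 − 1 = 252 = 2^2 · 63, so d = 63.
2^1 ≡ 2 (mod 253)
2^2 ≡ 2^2 = 4 ≡ 4 (mod 253)
2^4 ≡ 4^2 = 16 ≡ 16 (mod 253)
2^8 ≡ 16^2 = 256 ≡ 3 (mod 253)
2^16 ≡ 3^2 = 9 ≡ 9 (mod 253)
2^32 ≡ 9^2 = 81 ≡ 81 (mod 253)
63 = 32 + 16 + 8 + 4 + 2 + 1 in binary powers of 2.
So 2^63 ≡ 81 · 9 · 3 · 16 · 4 · 2 ≡ 118 (mod 253).
Squaring chain: 118 → 9; never reaches −1, so base 2 is a Miller–Rabin witness that 253 is composite.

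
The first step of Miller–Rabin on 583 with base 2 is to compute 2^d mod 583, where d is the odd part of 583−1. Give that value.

233

583 − 1 = 582 = 2^1 · 291, so d = 291.
2^1 ≡ 2 (mod 583)
2^2 ≡ 2^2 = 4 ≡ 4 (mod 583)
2^4 ≡ 4^2 = 16 ≡ 16 (mod 583)
2^8 ≡ 16^2 = 256 ≡ 256 (mod 583)
2^16 ≡ 256^2 = 65536 ≡ 240 (mod 583)
2^32 ≡ 240^2 = 57600 ≡ 466 (mod 583)
2^64 ≡ 466^2 = 217156 ≡ 280 (mod 583)
2^128 ≡ 280^2 = 78400 ≡ 278 (mod 583)
2^256 ≡ 278^2 = 77284 ≡ 328 (mod 583)
291 = 256 + 32 + 2 + 1 in binary powers of 2.
So 2^291 ≡ 328 · 466 · 4 · 2 ≡ 233 (mod 583).
Squaring chain: 233; never reaches −1, so base 2 is a Miller–Rabin witness that 583 is composite.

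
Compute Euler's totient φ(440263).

419904

Factor: 440263 = 37 · 73 · 163.
φ(440263) = (37−1) · (73−1) · (163−1) = 36 · 72 · 162 = 419904.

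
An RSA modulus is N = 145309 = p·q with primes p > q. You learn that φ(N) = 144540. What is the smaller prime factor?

331

φ(n) = (p−1)(q−1) = n − (p+q) + 1, so p + q = 145309 − 144540 + 1 = 770.
p and q are the roots of t² − 770t + 145309 = 0.
Discriminant: 770² − 4·145309 = 592900 − 581236 = 11664; √11664 = 108.
q = (770 − 108)/2 = 331, p = (770 + 108)/2 = 439.
Check: 331 · 439 = 145309.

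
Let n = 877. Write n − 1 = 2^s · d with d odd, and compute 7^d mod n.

1

877 − 1 = 876 = 2^2 · 219, so d = 219.
7^1 ≡ 7 (mod 877)
7^2 ≡ 7^2 = 49 ≡ 49 (mod 877)
7^4 ≡ 49^2 = 2401 ≡ 647 (mod 877)
7^8 ≡ 647^2 = 418609 ≡ 280 (mod 877)
7^16 ≡ 280^2 = 78400 ≡ 347 (mod 877)
7^32 ≡ 347^2 = 120409 ≡ 260 (mod 877)
7^64 ≡ 260^2 = 67600 ≡ 71 (mod 877)
7^128 ≡ 71^2 = 5041 ≡ 656 (mod 877)
219 = 128 + 64 + 16 + 8 + 2 + 1 in binary powers of 2.
So 7^219 ≡ 656 · 71 · 347 · 280 · 49 · 7 ≡ 1 (mod 877).
Since 7^d ≡ 1 (mod 877), base 7 does not prove 877 composite.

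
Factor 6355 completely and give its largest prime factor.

41

6355 = 5 · 1271
1271 = 31 · 41
41 is prime.
So 6355 = 5 · 31 · 41; the largest prime factor is 41.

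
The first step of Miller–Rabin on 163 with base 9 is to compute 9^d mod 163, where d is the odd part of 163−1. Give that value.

1

163 − 1 = 162 = 2^1 · 81, so d = 81.
9^1 ≡ 9 (mod 163)
9^2 ≡ 9^2 = 81 ≡ 81 (mod 163)
9^4 ≡ 81^2 = 6561 ≡ 41 (mod 163)
9^8 ≡ 41^2 = 1681 ≡ 51 (mod 163)
9^16 ≡ 51^2 = 2601 ≡ 156 (mod 163)
9^32 ≡ 156^2 = 24336 ≡ 49 (mod 163)
9^64 ≡ 49^2 = 2401 ≡ 119 (mod 163)
81 = 64 + 16 + 1 in binary powers of 2.
So 9^81 ≡ 119 · 156 · 9 ≡ 1 (mod 163).
Since 9^d ≡ 1 (mod 163), base 9 does not prove 163 composite.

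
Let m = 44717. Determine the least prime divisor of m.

44717 is odd.
Digit sum 23, not divisible by 3.
Ends in 7: not divisible by 5.
7: 44717 = 7·6388 + 1
11: 44717 = 11·4065 + 2
13: 44717 = 13·3439 + 10
17: 44717 = 17·2630 + 7
19: 44717 = 19·2353 + 10
23: 44717 = 23·1944 + 5
29: 44717 = 29·1541 + 28
31: 44717 = 31·1442 + 15
37: 44717 = 37·1208 + 21
41: 44717 = 41·1090 + 27
43: 44717 = 43·1039 + 40
47: 44717 = 47·951 + 20
53: 44717 = 53·843 + 38
59: 44717 = 59·757 + 54
61: 44717 = 61·733 + 4
67: 44717 = 67·667 + 28
71: 44717 = 71·629 + 58
73: 44717 = 73·612 + 41
79: 44717 = 79·566 + 3
83: 44717 = 83·538 + 63
89: 44717 = 89·502 + 39
97: 44717 = 97·461

97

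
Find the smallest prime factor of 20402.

2

20402 is even: 2 divides it.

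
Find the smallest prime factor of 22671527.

22671527 is odd.
Digit sum 32, not divisible by 3.
Ends in 7: not divisible by 5.
7: 22671527 = 7·3238789 + 4
11: 22671527 = 11·2061047 + 10
13: 22671527 = 13·1743963 + 8
17: 22671527 = 17·1333619 + 4
19: 22671527 = 19·1193238 + 5
23: 22671527 = 23·985718 + 13
29: 22671527 = 29·781776 + 23
31: 22671527 = 31·731339 + 18
37: 22671527 = 37·612743 + 36
41: 22671527 = 41·552964 + 3
43: 22671527 = 43·527244 + 35
47: 22671527 = 47·482372 + 43
53: 22671527 = 53·427764 + 35
59: 22671527 = 59·384263 + 10
61: 22671527 = 61·371664 + 23
67: 22671527 = 67·338381

67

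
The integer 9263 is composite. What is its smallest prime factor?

9263 is odd.
Digit sum 20, not divisible by 3.
Ends in 3: not divisible by 5.
7: 9263 = 7·1323 + 2
11: 9263 = 11·842 + 1
13: 9263 = 13·712 + 7
17: 9263 = 17·544 + 15
19: 9263 = 19·487 + 10
23: 9263 = 23·402 + 17
29: 9263 = 29·319 + 12
31: 9263 = 31·298 + 25
37: 9263 = 37·250 + 13
41: 9263 = 41·225 + 38
43: 9263 = 43·215 + 18
47: 9263 = 47·197 + 4
53: 9263 = 53·174 + 41
59: 9263 = 59·157

59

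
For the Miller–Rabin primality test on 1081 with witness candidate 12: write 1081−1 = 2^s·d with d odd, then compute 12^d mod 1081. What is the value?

1081 − 1 = 1080 = 2^3 · 135, so d = 135.
12^1 ≡ 12 (mod 1081)
12^2 ≡ 12^2 = 144 ≡ 144 (mod 1081)
12^4 ≡ 144^2 = 20736 ≡ 197 (mod 1081)
12^8 ≡ 197^2 = 38809 ≡ 974 (mod 1081)
12^16 ≡ 974^2 = 948676 ≡ 639 (mod 1081)
12^32 ≡ 639^2 = 408321 ≡ 784 (mod 1081)
12^64 ≡ 784^2 = 614656 ≡ 648 (mod 1081)
12^128 ≡ 648^2 = 419904 ≡ 476 (mod 1081)
135 = 128 + 4 + 2 + 1 in binary powers of 2.
So 12^135 ≡ 476 · 197 · 144 · 12 ≡ 440 (mod 1081).
Squaring chain: 440 → 101 → 472; never reaches −1, so base 12 is a Miller–Rabin witness that 1081 is composite.

440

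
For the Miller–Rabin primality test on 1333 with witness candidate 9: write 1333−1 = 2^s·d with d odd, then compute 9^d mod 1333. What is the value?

1225

1333 − 1 = 1332 = 2^2 · 333, so d = 333.
9^1 ≡ 9 (mod 1333)
9^2 ≡ 9^2 = 81 ≡ 81 (mod 1333)
9^4 ≡ 81^2 = 6561 ≡ 1229 (mod 1333)
9^8 ≡ 1229^2 = 1510441 ≡ 152 (mod 1333)
9^16 ≡ 152^2 = 23104 ≡ 443 (mod 1333)
9^32 ≡ 443^2 = 196249 ≡ 298 (mod 1333)
9^64 ≡ 298^2 = 88804 ≡ 826 (mod 1333)
9^128 ≡ 826^2 = 682276 ≡ 1113 (mod 1333)
9^256 ≡ 1113^2 = 1238769 ≡ 412 (mod 1333)
333 = 256 + 64 + 8 + 4 + 1 in binary powers of 2.
So 9^333 ≡ 412 · 826 · 152 · 1229 · 9 ≡ 1225 (mod 1333).
Squaring chain: 1225 → 1000; never reaches −1, so base 9 is a Miller–Rabin witness that 1333 is composite.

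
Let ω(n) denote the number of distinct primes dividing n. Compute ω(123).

2

123 = 3 · 41
123 = 3 · 41, which has 2 distinct prime factors.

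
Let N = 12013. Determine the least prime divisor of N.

41

12013 is odd.
Digit sum 7, not divisible by 3.
Ends in 3: not divisible by 5.
7: 12013 = 7·1716 + 1
11: 12013 = 11·1092 + 1
13: 12013 = 13·924 + 1
17: 12013 = 17·706 + 11
19: 12013 = 19·632 + 5
23: 12013 = 23·522 + 7
29: 12013 = 29·414 + 7
31: 12013 = 31·387 + 16
37: 12013 = 37·324 + 25
41: 12013 = 41·293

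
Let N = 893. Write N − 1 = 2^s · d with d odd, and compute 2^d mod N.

394

893 − 1 = 892 = 2^2 · 223, so d = 223.
2^1 ≡ 2 (mod 893)
2^2 ≡ 2^2 = 4 ≡ 4 (mod 893)
2^4 ≡ 4^2 = 16 ≡ 16 (mod 893)
2^8 ≡ 16^2 = 256 ≡ 256 (mod 893)
2^16 ≡ 256^2 = 65536 ≡ 347 (mod 893)
2^32 ≡ 347^2 = 120409 ≡ 747 (mod 893)
2^64 ≡ 747^2 = 558009 ≡ 777 (mod 893)
2^128 ≡ 777^2 = 603729 ≡ 61 (mod 893)
223 = 128 + 64 + 16 + 8 + 4 + 2 + 1 in binary powers of 2.
So 2^223 ≡ 61 · 777 · 347 · 256 · 16 · 4 · 2 ≡ 394 (mod 893).
Squaring chain: 394 → 747; never reaches −1, so base 2 is a Miller–Rabin witness that 893 is composite.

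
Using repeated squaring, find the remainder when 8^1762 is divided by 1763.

8^1 ≡ 8 (mod 1763)
8^2 ≡ 8^2 = 64 ≡ 64 (mod 1763)
8^4 ≡ 64^2 = 4096 ≡ 570 (mod 1763)
8^8 ≡ 570^2 = 324900 ≡ 508 (mod 1763)
8^16 ≡ 508^2 = 258064 ≡ 666 (mod 1763)
8^32 ≡ 666^2 = 443556 ≡ 1043 (mod 1763)
8^64 ≡ 1043^2 = 1087849 ≡ 78 (mod 1763)
8^128 ≡ 78^2 = 6084 ≡ 795 (mod 1763)
8^256 ≡ 795^2 = 632025 ≡ 871 (mod 1763)
8^512 ≡ 871^2 = 758641 ≡ 551 (mod 1763)
8^1024 ≡ 551^2 = 303601 ≡ 365 (mod 1763)
1762 = 1024 + 512 + 128 + 64 + 32 + 2 in binary powers of 2.
So 8^1762 ≡ 365 · 551 · 795 · 78 · 1043 · 64 ≡ 1417 (mod 1763).
Since 1417 ≠ 1, base 8 is a Fermat witness: 1763 is composite.

1417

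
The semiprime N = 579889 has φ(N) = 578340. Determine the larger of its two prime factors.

919

φ(n) = (p−1)(q−1) = n − (p+q) + 1, so p + q = 579889 − 578340 + 1 = 1550.
p and q are the roots of t² − 1550t + 579889 = 0.
Discriminant: 1550² − 4·579889 = 2402500 − 2319556 = 82944; √82944 = 288.
q = (1550 − 288)/2 = 631, p = (1550 + 288)/2 = 919.
Check: 631 · 919 = 579889.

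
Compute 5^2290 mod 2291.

111

5^1 ≡ 5 (mod 2291)
5^2 ≡ 5^2 = 25 ≡ 25 (mod 2291)
5^4 ≡ 25^2 = 625 ≡ 625 (mod 2291)
5^8 ≡ 625^2 = 390625 ≡ 1155 (mod 2291)
5^16 ≡ 1155^2 = 1334025 ≡ 663 (mod 2291)
5^32 ≡ 663^2 = 439569 ≡ 1988 (mod 2291)
5^64 ≡ 1988^2 = 3952144 ≡ 169 (mod 2291)
5^128 ≡ 169^2 = 28561 ≡ 1069 (mod 2291)
5^256 ≡ 1069^2 = 1142761 ≡ 1843 (mod 2291)
5^512 ≡ 1843^2 = 3396649 ≡ 1387 (mod 2291)
5^1024 ≡ 1387^2 = 1923769 ≡ 1620 (mod 2291)
5^2048 ≡ 1620^2 = 2624400 ≡ 1205 (mod 2291)
2290 = 2048 + 128 + 64 + 32 + 16 + 2 in binary powers of 2.
So 5^2290 ≡ 1205 · 1069 · 169 · 1988 · 663 · 25 ≡ 111 (mod 2291).
Since 111 ≠ 1, base 5 is a Fermat witness: 2291 is composite.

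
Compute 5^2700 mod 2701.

5^1 ≡ 5 (mod 2701)
5^2 ≡ 5^2 = 25 ≡ 25 (mod 2701)
5^4 ≡ 25^2 = 625 ≡ 625 (mod 2701)
5^8 ≡ 625^2 = 390625 ≡ 1681 (mod 2701)
5^16 ≡ 1681^2 = 2825761 ≡ 515 (mod 2701)
5^32 ≡ 515^2 = 265225 ≡ 527 (mod 2701)
5^64 ≡ 527^2 = 277729 ≡ 2227 (mod 2701)
5^128 ≡ 2227^2 = 4959529 ≡ 493 (mod 2701)
5^256 ≡ 493^2 = 243049 ≡ 2660 (mod 2701)
5^512 ≡ 2660^2 = 7075600 ≡ 1681 (mod 2701)
5^1024 ≡ 1681^2 = 2825761 ≡ 515 (mod 2701)
5^2048 ≡ 515^2 = 265225 ≡ 527 (mod 2701)
2700 = 2048 + 512 + 128 + 8 + 4 in binary powers of 2.
So 5^2700 ≡ 527 · 1681 · 493 · 1681 · 625 ≡ 2554 (mod 2701).
Since 2554 ≠ 1, base 5 is a Fermat witness: 2701 is composite.

2554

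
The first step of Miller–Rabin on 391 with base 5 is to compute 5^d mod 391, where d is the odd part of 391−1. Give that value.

329

391 − 1 = 390 = 2^1 · 195, so d = 195.
5^1 ≡ 5 (mod 391)
5^2 ≡ 5^2 = 25 ≡ 25 (mod 391)
5^4 ≡ 25^2 = 625 ≡ 234 (mod 391)
5^8 ≡ 234^2 = 54756 ≡ 16 (mod 391)
5^16 ≡ 16^2 = 256 ≡ 256 (mod 391)
5^32 ≡ 256^2 = 65536 ≡ 239 (mod 391)
5^64 ≡ 239^2 = 57121 ≡ 35 (mod 391)
5^128 ≡ 35^2 = 1225 ≡ 52 (mod 391)
195 = 128 + 64 + 2 + 1 in binary powers of 2.
So 5^195 ≡ 52 · 35 · 25 · 5 ≡ 329 (mod 391).
Squaring chain: 329; never reaches −1, so base 5 is a Miller–Rabin witness that 391 is composite.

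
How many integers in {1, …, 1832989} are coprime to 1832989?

1782000

Factor: 1832989 = 61 · 151 · 199.
φ(1832989) = (61−1) · (151−1) · (199−1) = 60 · 150 · 198 = 1782000.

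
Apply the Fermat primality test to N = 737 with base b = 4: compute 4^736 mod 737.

4^1 ≡ 4 (mod 737)
4^2 ≡ 4^2 = 16 ≡ 16 (mod 737)
4^4 ≡ 16^2 = 256 ≡ 256 (mod 737)
4^8 ≡ 256^2 = 65536 ≡ 680 (mod 737)
4^16 ≡ 680^2 = 462400 ≡ 301 (mod 737)
4^32 ≡ 301^2 = 90601 ≡ 687 (mod 737)
4^64 ≡ 687^2 = 471969 ≡ 289 (mod 737)
4^128 ≡ 289^2 = 83521 ≡ 240 (mod 737)
4^256 ≡ 240^2 = 57600 ≡ 114 (mod 737)
4^512 ≡ 114^2 = 12996 ≡ 467 (mod 737)
736 = 512 + 128 + 64 + 32 in binary powers of 2.
So 4^736 ≡ 467 · 240 · 289 · 687 ≡ 26 (mod 737).
Since 26 ≠ 1, base 4 is a Fermat witness: 737 is composite.

26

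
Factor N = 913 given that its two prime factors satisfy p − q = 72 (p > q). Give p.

Since p = q + 72, we have 913 = q(q + 72), so q² + 72q − 913 = 0.
Discriminant: 72² + 4·913 = 5184 + 3652 = 8836; √8836 = 94.
q = (−72 + 94)/2 = 11, and p = q + 72 = 83.
Check: 11 · 83 = 913.

83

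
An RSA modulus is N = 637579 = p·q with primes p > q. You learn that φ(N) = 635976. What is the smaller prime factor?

φ(n) = (p−1)(q−1) = n − (p+q) + 1, so p + q = 637579 − 635976 + 1 = 1604.
p and q are the roots of t² − 1604t + 637579 = 0.
Discriminant: 1604² − 4·637579 = 2572816 − 2550316 = 22500; √22500 = 150.
q = (1604 − 150)/2 = 727, p = (1604 + 150)/2 = 877.
Check: 727 · 877 = 637579.

727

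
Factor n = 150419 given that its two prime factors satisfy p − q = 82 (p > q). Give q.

Since p = q + 82, we have 150419 = q(q + 82), so q² + 82q − 150419 = 0.
Discriminant: 82² + 4·150419 = 6724 + 601676 = 608400; √608400 = 780.
q = (−82 + 780)/2 = 349, and p = q + 82 = 431.
Check: 349 · 431 = 150419.

349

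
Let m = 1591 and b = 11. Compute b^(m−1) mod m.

11^1 ≡ 11 (mod 1591)
11^2 ≡ 11^2 = 121 ≡ 121 (mod 1591)
11^4 ≡ 121^2 = 14641 ≡ 322 (mod 1591)
11^8 ≡ 322^2 = 103684 ≡ 269 (mod 1591)
11^16 ≡ 269^2 = 72361 ≡ 766 (mod 1591)
11^32 ≡ 766^2 = 586756 ≡ 1268 (mod 1591)
11^64 ≡ 1268^2 = 1607824 ≡ 914 (mod 1591)
11^128 ≡ 914^2 = 835396 ≡ 121 (mod 1591)
11^256 ≡ 121^2 = 14641 ≡ 322 (mod 1591)
11^512 ≡ 322^2 = 103684 ≡ 269 (mod 1591)
11^1024 ≡ 269^2 = 72361 ≡ 766 (mod 1591)
1590 = 1024 + 512 + 32 + 16 + 4 + 2 in binary powers of 2.
So 11^1590 ≡ 766 · 269 · 1268 · 766 · 322 · 121 ≡ 1000 (mod 1591).
Since 1000 ≠ 1, base 11 is a Fermat witness: 1591 is composite.

1000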